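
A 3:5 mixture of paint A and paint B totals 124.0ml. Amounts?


Total parts = 3 + 5 = 8
paint A: 124.0 × 3/8 = 46.5ml
paint B: 124.0 × 5/8 = 77.5ml
= 46.5ml and 77.5ml

46.5ml and 77.5ml


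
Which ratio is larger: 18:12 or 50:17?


18/12 = 1.5000
50/17 = 2.9412
1.5000 < 2.9412, so 18:12 is less
= 50:17

50:17


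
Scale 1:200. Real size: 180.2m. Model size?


Model size = real / scale
= 180.2 / 200
= 0.9010 m

0.9010 m


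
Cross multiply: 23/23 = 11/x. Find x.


Cross multiply: 23 × x = 23 × 11
23x = 253
x = 253 / 23
= 11.00

11.00


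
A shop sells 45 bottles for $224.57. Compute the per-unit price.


Unit rate = total / quantity
= 224.57 / 45
= $4.99 per unit

$4.99 per unit


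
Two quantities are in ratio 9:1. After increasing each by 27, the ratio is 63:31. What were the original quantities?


Let A = 9k, B = 1k.
(9k + 27) / (1k + 27) = 63/31
Cross-multiply: 31(9k + 27) = 63(1k + 27)
279k + 837 = 63k + 1701
279k - 63k = 1701 - 837
216k = 864
k = 864/216 = 4
A = 9×4 = 36, B = 1×4 = 4
= A = 36, B = 4

A = 36, B = 4


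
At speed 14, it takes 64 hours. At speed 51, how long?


Inverse proportion: x × y = constant
k = 14 × 64 = 896
y₂ = k / 51 = 896 / 51
= 17.57

17.57


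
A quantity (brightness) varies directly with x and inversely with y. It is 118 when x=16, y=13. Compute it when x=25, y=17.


z = k·x/y
Solve for k using the known point: k = z·y/x = 118×13/16 = 1534/16 = 95.8750
Now evaluate at x=25, y=17:
z = k × 25 / 17 = (1534 × 25) / (16 × 17) = 38350/272
≈ 140.9926

140.9926


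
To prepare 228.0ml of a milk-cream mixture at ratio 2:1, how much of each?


Total parts = 2 + 1 = 3
milk: 228.0 × 2/3 = 152.0ml
cream: 228.0 × 1/3 = 76.0ml
= 152.0ml and 76.0ml

152.0ml and 76.0ml


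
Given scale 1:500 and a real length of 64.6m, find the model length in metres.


Model size = real / scale
= 64.6 / 500
= 0.1292 m

0.1292 m


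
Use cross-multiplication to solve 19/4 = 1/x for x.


Cross multiply: 19 × x = 4 × 1
19x = 4
x = 4 / 19
= 0.21

0.21


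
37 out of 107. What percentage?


Percentage = (part / whole) × 100
= (37 / 107) × 100
≈ 34.58%

34.58%


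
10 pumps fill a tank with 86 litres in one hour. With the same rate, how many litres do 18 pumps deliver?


Direct proportion: y/x = constant
k = 86/10 = 8.6000
y₂ = k × 18 = 86 × 18 / 10 = 1548/10
= 154.80

154.80


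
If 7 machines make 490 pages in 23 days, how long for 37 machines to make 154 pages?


Days ∝ work / workers, so d₂ = d₁ × (m₁/m₂) × (w₂/w₁)
Workers factor (inverse): 7/37 ≈ 0.1892
Work factor (direct): 154/490 ≈ 0.3143
d₂ = 23 × 7/37 × 154/490 = (23 × 7 × 154) / (37 × 490) = 24794/18130
≈ 1.37 days

1.37 days


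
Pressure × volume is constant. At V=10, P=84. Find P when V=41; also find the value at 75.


Inverse proportion: x × y = constant
k = 10 × 84 = 840
At x=41: k/41 = 20.49
At x=75: k/75 = 11.20
= 20.49 and 11.20

20.49 and 11.20


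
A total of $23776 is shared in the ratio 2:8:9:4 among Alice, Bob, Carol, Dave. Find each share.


Total parts = 2 + 8 + 9 + 4 = 23
Alice: 23776 × 2/23 = 2067.48
Bob: 23776 × 8/23 = 8269.91
Carol: 23776 × 9/23 = 9303.65
Dave: 23776 × 4/23 = 4134.96
= Alice: $2067.48, Bob: $8269.91, Carol: $9303.65, Dave: $4134.96

Alice: $2067.48, Bob: $8269.91, Carol: $9303.65, Dave: $4134.96


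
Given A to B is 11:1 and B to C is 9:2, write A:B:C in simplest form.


Match B: multiply A:B by 9 → 99:9
Multiply B:C by 1 → 9:2
Combined: 99:9:2
GCD = 1
= 99:9:2

99:9:2


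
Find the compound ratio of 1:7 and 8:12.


Compound ratio = (1×8) : (7×12)
= 8:84
GCD = 4
= 2:21

2:21


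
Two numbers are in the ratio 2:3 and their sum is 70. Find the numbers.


Let A = 2k, B = 3k.
2k + 3k = 70
5k = 70 → k = 70/5 = 14
A = 2×14 = 28, B = 3×14 = 42
= A = 28, B = 42

A = 28, B = 42


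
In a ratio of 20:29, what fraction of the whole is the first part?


Total parts = 20 + 29 = 49
First part: 20/49 = 20/49
= 20/49

20/49


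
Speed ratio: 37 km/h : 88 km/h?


Ratio = 37:88
GCD = 1
Simplified = 37:88
Time ratio (same distance) = 88:37
Speed ratio = 37:88

37:88


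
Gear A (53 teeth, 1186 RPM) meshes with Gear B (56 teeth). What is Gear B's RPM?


Gear ratio = 53:56 = 53:56
RPM_B = RPM_A × (teeth_A / teeth_B)
= 1186 × (53/56)
= 1122.5 RPM

1122.5 RPM


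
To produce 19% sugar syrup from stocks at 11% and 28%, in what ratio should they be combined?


Let x parts of 11% mix with y parts of 28%.
11x + 28y = 19(x + y)
11x + 28y = 19x + 19y
x(11 - 19) = y(19 - 28)
x/y = (28 - 19)/(19 - 11) = 9/8
Simplify: 9:8
= 9:8

9:8


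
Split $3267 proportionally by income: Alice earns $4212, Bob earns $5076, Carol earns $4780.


Total income = 4212 + 5076 + 4780 = $14068
Alice: $3267 × 4212/14068 = $978.15
Bob: $3267 × 5076/14068 = $1178.80
Carol: $3267 × 4780/14068 = $1110.06
= Alice: $978.15, Bob: $1178.80, Carol: $1110.06

Alice: $978.15, Bob: $1178.80, Carol: $1110.06


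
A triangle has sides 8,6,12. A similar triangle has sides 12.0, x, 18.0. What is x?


Scale factor = 12.0/8 = 1.5
Missing side = 6 × 1.5
= 9.0

9.0


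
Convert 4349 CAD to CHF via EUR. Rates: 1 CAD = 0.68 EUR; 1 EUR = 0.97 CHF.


Step 1: 4349 CAD × 0.68 = 2957.32 EUR
Step 2: 2957.32 EUR × 0.97 = 2868.60 CHF
Implied rate CAD→CHF = 0.68 × 0.97 = 0.6596
= 2868.60 CHF

2868.60 CHF


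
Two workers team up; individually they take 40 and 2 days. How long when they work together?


Rate of A = 1/40 per day
Rate of B = 1/2 per day
Combined rate = 1/40 + 1/2 = 42/80 = 0.5250 per day
Days = 1 / combined rate = 80/42
≈ 1.90 days

1.90 days


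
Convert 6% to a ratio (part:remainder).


6% means 6 parts out of 100; remainder = 94
Part : remainder = 6:94
GCD = 2
= 3:47

3:47


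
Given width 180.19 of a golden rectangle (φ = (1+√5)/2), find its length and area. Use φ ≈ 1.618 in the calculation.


φ = (1 + √5) / 2 ≈ 1.618
Length = width × φ = 180.19 × 1.618 = 291.54742
≈ 291.55
Area = width × length = 180.19 × 291.54742 = 52533.9296098 ≈ 52533.93
= Length: 291.55, Area: 52533.93

Length: 291.55, Area: 52533.93


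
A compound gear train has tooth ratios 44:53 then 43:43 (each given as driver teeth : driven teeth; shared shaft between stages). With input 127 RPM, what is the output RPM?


Stage 1: RPM_B = RPM_A × t_A/t_B = 127 × 44/53 = 5588/53 ≈ 105.43
B and C share a shaft → RPM_C = RPM_B
Stage 2: RPM_D = RPM_C × t_C/t_D = RPM_A × (t_A×t_C)/(t_B×t_D)
Overall ratio = (44×43)/(53×43) = 1892/2279
RPM_D = 127 × 1892/2279 = 240284/2279
≈ 105.43 RPM

105.43 RPM


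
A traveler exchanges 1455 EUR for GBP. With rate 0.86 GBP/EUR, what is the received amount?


Amount × rate = 1455 × 0.86
= 1251.30 GBP

1251.30 GBP


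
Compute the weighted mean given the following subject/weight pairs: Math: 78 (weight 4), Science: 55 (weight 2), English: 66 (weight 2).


Numerator = 78×4 + 55×2 + 66×2
= 312 + 110 + 132
= 554
Total weight = 8
Weighted avg = 554/8
= 69.25

69.25


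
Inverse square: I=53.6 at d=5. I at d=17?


I₁d₁² = I₂d₂²
I₂ = I₁ × (d₁/d₂)²
= 53.6 × (5/17)²
= 53.6 × 25/289
= 1340/289
≈ 4.6367

4.6367


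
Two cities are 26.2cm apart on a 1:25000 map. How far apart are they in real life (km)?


Real distance = map distance × scale
= 26.2cm × 25000
= 655000 cm = 6550.0 m
= 6.550 km

6.550 km


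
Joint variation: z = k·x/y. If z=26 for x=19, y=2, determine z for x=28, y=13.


z = k·x/y
Solve for k using the known point: k = z·y/x = 26×2/19 = 52/19 ≈ 2.7368
Now evaluate at x=28, y=13:
z = k × 28 / 13 = (52 × 28) / (19 × 13) = 1456/247
≈ 5.8947

5.8947


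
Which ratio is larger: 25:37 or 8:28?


25/37 = 0.6757
8/28 = 0.2857
0.6757 > 0.2857, so 25:37 is greater
= 25:37

25:37


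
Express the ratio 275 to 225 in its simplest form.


GCD(275, 225) = 25
275/25 : 225/25
= 11:9

11:9


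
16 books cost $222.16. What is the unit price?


Unit rate = total / quantity
= 222.16 / 16
= $13.89 per unit

$13.89 per unit


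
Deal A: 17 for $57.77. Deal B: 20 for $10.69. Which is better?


Deal A: $57.77/17 = $3.3982/unit
Deal B: $10.69/20 = $0.5345/unit
B is cheaper per unit
= Deal B

Deal B


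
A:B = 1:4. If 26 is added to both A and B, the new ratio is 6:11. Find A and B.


Let A = 1k, B = 4k.
(1k + 26) / (4k + 26) = 6/11
Cross-multiply: 11(1k + 26) = 6(4k + 26)
11k + 286 = 24k + 156
11k - 24k = 156 - 286
-13k = -130
k = -130/-13 = 10
A = 1×10 = 10, B = 4×10 = 40
= A = 10, B = 40

A = 10, B = 40


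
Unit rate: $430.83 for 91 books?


Unit rate = total / quantity
= 430.83 / 91
= $4.73 per unit

$4.73 per unit


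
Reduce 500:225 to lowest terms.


GCD(500, 225) = 25
500/25 : 225/25
= 20:9

20:9


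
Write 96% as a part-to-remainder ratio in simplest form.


96% means 96 parts out of 100; remainder = 4
Part : remainder = 96:4
GCD = 4
= 24:1

24:1


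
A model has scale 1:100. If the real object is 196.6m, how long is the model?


Model size = real / scale
= 196.6 / 100
= 1.9660 m

1.9660 m


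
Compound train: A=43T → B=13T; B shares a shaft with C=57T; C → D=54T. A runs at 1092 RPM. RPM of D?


Stage 1: RPM_B = RPM_A × t_A/t_B = 1092 × 43/13 = 46956/13 = 3612.00
B and C share a shaft → RPM_C = RPM_B
Stage 2: RPM_D = RPM_C × t_C/t_D = RPM_A × (t_A×t_C)/(t_B×t_D)
Overall ratio = (43×57)/(13×54) = 2451/702
RPM_D = 1092 × 2451/702 = 2676492/702
≈ 3812.67 RPM

3812.67 RPM


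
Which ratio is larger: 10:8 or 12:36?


10/8 = 1.2500
12/36 = 0.3333
1.2500 > 0.3333, so 10:8 is greater
= 10:8

10:8


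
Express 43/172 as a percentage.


Percentage = (part / whole) × 100
= (43 / 172) × 100
= 25.00%

25.00%


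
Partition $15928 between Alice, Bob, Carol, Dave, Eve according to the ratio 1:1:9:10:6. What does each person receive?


Total parts = 1 + 1 + 9 + 10 + 6 = 27
Alice: 15928 × 1/27 = 589.93
Bob: 15928 × 1/27 = 589.93
Carol: 15928 × 9/27 = 5309.33
Dave: 15928 × 10/27 = 5899.26
Eve: 15928 × 6/27 = 3539.56
= Alice: $589.93, Bob: $589.93, Carol: $5309.33, Dave: $5899.26, Eve: $3539.56

Alice: $589.93, Bob: $589.93, Carol: $5309.33, Dave: $5899.26, Eve: $3539.56


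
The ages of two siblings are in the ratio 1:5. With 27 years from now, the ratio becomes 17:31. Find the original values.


Let A = 1k, B = 5k.
(1k + 27) / (5k + 27) = 17/31
Cross-multiply: 31(1k + 27) = 17(5k + 27)
31k + 837 = 85k + 459
31k - 85k = 459 - 837
-54k = -378
k = -378/-54 = 7
A = 1×7 = 7, B = 5×7 = 35
= A = 7, B = 35

A = 7, B = 35


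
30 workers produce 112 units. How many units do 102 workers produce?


Direct proportion: y/x = constant
k = 112/30 ≈ 3.7333
y₂ = k × 102 = 112 × 102 / 30 = 11424/30
= 380.80

380.80


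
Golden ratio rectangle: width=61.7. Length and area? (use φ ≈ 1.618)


φ = (1 + √5) / 2 ≈ 1.618
Length = width × φ = 61.7 × 1.618 = 99.8306
≈ 99.83
Area = width × length = 61.7 × 99.8306 = 6159.54802 ≈ 6159.55
= Length: 99.83, Area: 6159.55

Length: 99.83, Area: 6159.55


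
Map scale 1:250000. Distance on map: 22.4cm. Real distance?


Real distance = map distance × scale
= 22.4cm × 250000
= 5600000 cm = 56000.0 m
= 56.000 km

56.000 km


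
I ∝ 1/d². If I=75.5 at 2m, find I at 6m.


I₁d₁² = I₂d₂²
I₂ = I₁ × (d₁/d₂)²
= 75.5 × (2/6)²
= 75.5 × 4/36
= 302/36
≈ 8.3889

8.3889


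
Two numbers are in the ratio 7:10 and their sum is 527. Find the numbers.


Let A = 7k, B = 10k.
7k + 10k = 527
17k = 527 → k = 527/17 = 31
A = 7×31 = 217, B = 10×31 = 310
= A = 217, B = 310

A = 217, B = 310


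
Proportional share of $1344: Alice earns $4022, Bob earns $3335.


Total income = 4022 + 3335 = $7357
Alice: $1344 × 4022/7357 = $734.75
Bob: $1344 × 3335/7357 = $609.25
= Alice: $734.75, Bob: $609.25

Alice: $734.75, Bob: $609.25


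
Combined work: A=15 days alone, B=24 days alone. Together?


Rate of A = 1/15 per day
Rate of B = 1/24 per day
Combined rate = 1/15 + 1/24 = 39/360 ≈ 0.1083 per day
Days = 1 / combined rate = 360/39
≈ 9.23 days

9.23 days


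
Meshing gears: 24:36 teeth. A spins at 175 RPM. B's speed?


Gear ratio = 24:36 = 2:3
RPM_B = RPM_A × (teeth_A / teeth_B)
= 175 × (24/36)
= 116.7 RPM

116.7 RPM


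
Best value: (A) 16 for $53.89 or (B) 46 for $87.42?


Deal A: $53.89/16 = $3.3681/unit
Deal B: $87.42/46 = $1.9004/unit
B is cheaper per unit
= Deal B

Deal B


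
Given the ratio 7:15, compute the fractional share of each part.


Total parts = 7 + 15 = 22
First part: 7/22 = 7/22
Second part: 15/22 = 15/22
= 7/22 and 15/22

7/22 and 15/22


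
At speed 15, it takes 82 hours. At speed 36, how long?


Inverse proportion: x × y = constant
k = 15 × 82 = 1230
y₂ = k / 36 = 1230 / 36
= 34.17

34.17


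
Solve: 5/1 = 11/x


Cross multiply: 5 × x = 1 × 11
5x = 11
x = 11 / 5
= 2.20

2.20


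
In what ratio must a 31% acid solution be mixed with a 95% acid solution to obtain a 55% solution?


Let x parts of 31% mix with y parts of 95%.
31x + 95y = 55(x + y)
31x + 95y = 55x + 55y
x(31 - 55) = y(55 - 95)
x/y = (95 - 55)/(55 - 31) = 40/24
Simplify: 5:3
= 5:3

5:3


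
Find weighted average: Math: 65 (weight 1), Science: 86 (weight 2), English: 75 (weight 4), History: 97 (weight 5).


Numerator = 65×1 + 86×2 + 75×4 + 97×5
= 65 + 172 + 300 + 485
= 1022
Total weight = 12
Weighted avg = 1022/12
= 85.17

85.17


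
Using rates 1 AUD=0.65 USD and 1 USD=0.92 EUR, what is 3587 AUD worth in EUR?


Step 1: 3587 AUD × 0.65 = 2331.55 USD
Step 2: 2331.55 USD × 0.92 = 2145.03 EUR
Implied rate AUD→EUR = 0.65 × 0.92 = 0.5980
= 2145.03 EUR

2145.03 EUR


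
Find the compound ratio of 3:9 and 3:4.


Compound ratio = (3×3) : (9×4)
= 9:36
GCD = 9
= 1:4

1:4


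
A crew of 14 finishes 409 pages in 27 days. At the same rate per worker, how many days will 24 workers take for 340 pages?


Days ∝ work / workers, so d₂ = d₁ × (m₁/m₂) × (w₂/w₁)
Workers factor (inverse): 14/24 ≈ 0.5833
Work factor (direct): 340/409 ≈ 0.8313
d₂ = 27 × 14/24 × 340/409 = (27 × 14 × 340) / (24 × 409) = 128520/9816
≈ 13.09 days

13.09 days


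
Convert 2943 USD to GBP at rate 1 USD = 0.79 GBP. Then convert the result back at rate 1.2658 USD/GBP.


Amount × rate = 2943 × 0.79 = 2324.97 GBP
Round-trip: 2324.97 × 1.2658 = 2942.95 USD
= 2324.97 GBP, then 2942.95 USD

2324.97 GBP, then 2942.95 USD


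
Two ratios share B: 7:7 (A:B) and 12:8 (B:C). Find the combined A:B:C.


Match B: multiply A:B by 12 → 84:84
Multiply B:C by 7 → 84:56
Combined: 84:84:56
GCD = 28
= 3:3:2

3:3:2


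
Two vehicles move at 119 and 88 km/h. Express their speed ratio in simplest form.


Ratio = 119:88
GCD = 1
Simplified = 119:88
Time ratio (same distance) = 88:119
Speed ratio = 119:88

119:88


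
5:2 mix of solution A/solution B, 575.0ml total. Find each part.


Total parts = 5 + 2 = 7
solution A: 575.0 × 5/7 = 410.7ml
solution B: 575.0 × 2/7 = 164.3ml
= 410.7ml and 164.3ml

410.7ml and 164.3ml


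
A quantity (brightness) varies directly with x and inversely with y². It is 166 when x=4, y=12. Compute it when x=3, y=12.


z = k·x/y²
Solve for k using the known point: k = z·y²/x = 166×144/4 = 23904/4 = 5976.0000
Now evaluate at x=3, y=12:
z = k × 3 / 144 = (23904 × 3) / (4 × 144) = 71712/576
= 124.5000

124.5000


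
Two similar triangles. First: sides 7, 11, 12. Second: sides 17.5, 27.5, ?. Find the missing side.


Scale factor = 17.5/7 = 2.5
Missing side = 12 × 2.5
= 30.0

30.0


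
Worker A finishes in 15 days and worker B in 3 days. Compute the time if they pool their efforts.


Rate of A = 1/15 per day
Rate of B = 1/3 per day
Combined rate = 1/15 + 1/3 = 18/45 = 0.4000 per day
Days = 1 / combined rate = 45/18
= 2.50 days

2.50 days


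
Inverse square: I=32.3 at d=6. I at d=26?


I₁d₁² = I₂d₂²
I₂ = I₁ × (d₁/d₂)²
= 32.3 × (6/26)²
= 32.3 × 36/676
= 1162.8/676
≈ 1.7201

1.7201


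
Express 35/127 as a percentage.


Percentage = (part / whole) × 100
= (35 / 127) × 100
≈ 27.56%

27.56%


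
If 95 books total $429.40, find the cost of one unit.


Unit rate = total / quantity
= 429.40 / 95
= $4.52 per unit

$4.52 per unit


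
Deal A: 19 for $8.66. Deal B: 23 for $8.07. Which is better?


Deal A: $8.66/19 = $0.4558/unit
Deal B: $8.07/23 = $0.3509/unit
B is cheaper per unit
= Deal B

Deal B


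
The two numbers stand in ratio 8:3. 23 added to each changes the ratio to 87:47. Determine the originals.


Let A = 8k, B = 3k.
(8k + 23) / (3k + 23) = 87/47
Cross-multiply: 47(8k + 23) = 87(3k + 23)
376k + 1081 = 261k + 2001
376k - 261k = 2001 - 1081
115k = 920
k = 920/115 = 8
A = 8×8 = 64, B = 3×8 = 24
= A = 64, B = 24

A = 64, B = 24


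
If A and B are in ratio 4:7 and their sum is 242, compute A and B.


Let A = 4k, B = 7k.
4k + 7k = 242
11k = 242 → k = 242/11 = 22
A = 4×22 = 88, B = 7×22 = 154
= A = 88, B = 154

A = 88, B = 154


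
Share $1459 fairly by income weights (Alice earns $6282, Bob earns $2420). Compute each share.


Total income = 6282 + 2420 = $8702
Alice: $1459 × 6282/8702 = $1053.26
Bob: $1459 × 2420/8702 = $405.74
= Alice: $1053.26, Bob: $405.74

Alice: $1053.26, Bob: $405.74


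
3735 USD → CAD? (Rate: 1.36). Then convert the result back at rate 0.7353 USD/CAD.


Amount × rate = 3735 × 1.36 = 5079.60 CAD
Round-trip: 5079.60 × 0.7353 = 3735.03 USD
= 5079.60 CAD, then 3735.03 USD

5079.60 CAD, then 3735.03 USD


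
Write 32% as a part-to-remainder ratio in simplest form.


32% means 32 parts out of 100; remainder = 68
Part : remainder = 32:68
GCD = 4
= 8:17

8:17


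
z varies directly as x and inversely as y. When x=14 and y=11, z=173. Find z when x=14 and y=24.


z = k·x/y
Solve for k using the known point: k = z·y/x = 173×11/14 = 1903/14 ≈ 135.9286
Now evaluate at x=14, y=24:
z = k × 14 / 24 = (1903 × 14) / (14 × 24) = 26642/336
≈ 79.2917

79.2917


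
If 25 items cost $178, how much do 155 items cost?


Direct proportion: y/x = constant
k = 178/25 = 7.1200
y₂ = k × 155 = 178 × 155 / 25 = 27590/25
= 1103.60

1103.60


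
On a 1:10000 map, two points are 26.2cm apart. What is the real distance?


Real distance = map distance × scale
= 26.2cm × 10000
= 262000 cm = 2620.0 m
= 2.620 km

2.620 km


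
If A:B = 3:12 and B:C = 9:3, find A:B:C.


Match B: multiply A:B by 9 → 27:108
Multiply B:C by 12 → 108:36
Combined: 27:108:36
GCD = 9
= 3:12:4

3:12:4


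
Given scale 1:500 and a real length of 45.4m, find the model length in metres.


Model size = real / scale
= 45.4 / 500
= 0.0908 m

0.0908 m


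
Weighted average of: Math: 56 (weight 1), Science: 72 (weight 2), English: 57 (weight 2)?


Numerator = 56×1 + 72×2 + 57×2
= 56 + 144 + 114
= 314
Total weight = 5
Weighted avg = 314/5
= 62.80

62.80


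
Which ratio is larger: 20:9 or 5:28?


20/9 = 2.2222
5/28 = 0.1786
2.2222 > 0.1786, so 20:9 is greater
= 20:9

20:9


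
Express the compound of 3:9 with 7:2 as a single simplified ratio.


Compound ratio = (3×7) : (9×2)
= 21:18
GCD = 3
= 7:6

7:6


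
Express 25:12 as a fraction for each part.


Total parts = 25 + 12 = 37
First part: 25/37 = 25/37
Second part: 12/37 = 12/37
= 25/37 and 12/37

25/37 and 12/37


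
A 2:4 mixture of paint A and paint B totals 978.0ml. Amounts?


Total parts = 2 + 4 = 6
paint A: 978.0 × 2/6 = 326.0ml
paint B: 978.0 × 4/6 = 652.0ml
= 326.0ml and 652.0ml

326.0ml and 652.0ml


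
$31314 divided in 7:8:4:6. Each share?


Total parts = 7 + 8 + 4 + 6 = 25
Part 1: 31314 × 7/25 = 8767.92
Part 2: 31314 × 8/25 = 10020.48
Part 3: 31314 × 4/25 = 5010.24
Part 4: 31314 × 6/25 = 7515.36
= Part 1: $8767.92, Part 2: $10020.48, Part 3: $5010.24, Part 4: $7515.36

Part 1: $8767.92, Part 2: $10020.48, Part 3: $5010.24, Part 4: $7515.36


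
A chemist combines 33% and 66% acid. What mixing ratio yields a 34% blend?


Let x parts of 33% mix with y parts of 66%.
33x + 66y = 34(x + y)
33x + 66y = 34x + 34y
x(33 - 34) = y(34 - 66)
x/y = (66 - 34)/(34 - 33) = 32/1
Simplify: 32:1
= 32:1

32:1


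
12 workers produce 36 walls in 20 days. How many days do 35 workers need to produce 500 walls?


Days ∝ work / workers, so d₂ = d₁ × (m₁/m₂) × (w₂/w₁)
Workers factor (inverse): 12/35 ≈ 0.3429
Work factor (direct): 500/36 ≈ 13.8889
d₂ = 20 × 12/35 × 500/36 = (20 × 12 × 500) / (35 × 36) = 120000/1260
≈ 95.24 days

95.24 days


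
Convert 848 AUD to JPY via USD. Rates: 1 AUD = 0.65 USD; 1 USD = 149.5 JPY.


Step 1: 848 AUD × 0.65 = 551.20 USD
Step 2: 551.20 USD × 149.5 = 82404.40 JPY
Implied rate AUD→JPY = 0.65 × 149.5 = 97.1750
= 82404.40 JPY

82404.40 JPY


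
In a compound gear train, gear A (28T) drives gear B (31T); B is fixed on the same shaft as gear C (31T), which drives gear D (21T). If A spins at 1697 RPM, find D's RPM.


Stage 1: RPM_B = RPM_A × t_A/t_B = 1697 × 28/31 = 47516/31 ≈ 1532.77
B and C share a shaft → RPM_C = RPM_B
Stage 2: RPM_D = RPM_C × t_C/t_D = RPM_A × (t_A×t_C)/(t_B×t_D)
Overall ratio = (28×31)/(31×21) = 868/651
RPM_D = 1697 × 868/651 = 1472996/651
≈ 2262.67 RPM

2262.67 RPM


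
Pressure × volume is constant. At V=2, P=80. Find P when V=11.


Inverse proportion: x × y = constant
k = 2 × 80 = 160
y₂ = k / 11 = 160 / 11
= 14.55

14.55


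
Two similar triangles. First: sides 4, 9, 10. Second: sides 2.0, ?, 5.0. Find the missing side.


Scale factor = 2.0/4 = 0.5
Missing side = 9 × 0.5
= 4.5

4.5


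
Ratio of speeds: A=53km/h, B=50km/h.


Ratio = 53:50
GCD = 1
Simplified = 53:50
Time ratio (same distance) = 50:53
Speed ratio = 53:50

53:50


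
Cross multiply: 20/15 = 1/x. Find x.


Cross multiply: 20 × x = 15 × 1
20x = 15
x = 15 / 20
= 0.75

0.75


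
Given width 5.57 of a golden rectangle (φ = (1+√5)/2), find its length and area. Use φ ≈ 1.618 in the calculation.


φ = (1 + √5) / 2 ≈ 1.618
Length = width × φ = 5.57 × 1.618 = 9.01226
≈ 9.01
Area = width × length = 5.57 × 9.01226 = 50.1982882 ≈ 50.20
= Length: 9.01, Area: 50.20

Length: 9.01, Area: 50.20


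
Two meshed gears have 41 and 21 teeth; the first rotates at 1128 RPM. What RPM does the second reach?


Gear ratio = 41:21 = 41:21
RPM_B = RPM_A × (teeth_A / teeth_B)
= 1128 × (41/21)
= 2202.3 RPM

2202.3 RPM


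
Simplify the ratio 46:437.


GCD(46, 437) = 23
46/23 : 437/23
= 2:19

2:19


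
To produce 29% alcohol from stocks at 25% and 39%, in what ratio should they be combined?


Let x parts of 25% mix with y parts of 39%.
25x + 39y = 29(x + y)
25x + 39y = 29x + 29y
x(25 - 29) = y(29 - 39)
x/y = (39 - 29)/(29 - 25) = 10/4
Simplify: 5:2
= 5:2

5:2


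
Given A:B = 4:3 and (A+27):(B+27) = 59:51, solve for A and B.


Let A = 4k, B = 3k.
(4k + 27) / (3k + 27) = 59/51
Cross-multiply: 51(4k + 27) = 59(3k + 27)
204k + 1377 = 177k + 1593
204k - 177k = 1593 - 1377
27k = 216
k = 216/27 = 8
A = 4×8 = 32, B = 3×8 = 24
= A = 32, B = 24

A = 32, B = 24


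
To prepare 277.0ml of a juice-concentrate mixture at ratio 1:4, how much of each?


Total parts = 1 + 4 = 5
juice: 277.0 × 1/5 = 55.4ml
concentrate: 277.0 × 4/5 = 221.6ml
= 55.4ml and 221.6ml

55.4ml and 221.6ml


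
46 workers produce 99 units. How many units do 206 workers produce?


Direct proportion: y/x = constant
k = 99/46 ≈ 2.1522
y₂ = k × 206 = 99 × 206 / 46 = 20394/46
≈ 443.35

443.35


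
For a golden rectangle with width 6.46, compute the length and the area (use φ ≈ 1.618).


φ = (1 + √5) / 2 ≈ 1.618
Length = width × φ = 6.46 × 1.618 = 10.45228
≈ 10.45
Area = width × length = 6.46 × 10.45228 = 67.5217288 ≈ 67.52
= Length: 10.45, Area: 67.52

Length: 10.45, Area: 67.52


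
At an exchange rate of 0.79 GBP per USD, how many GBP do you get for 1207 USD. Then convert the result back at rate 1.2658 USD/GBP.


Amount × rate = 1207 × 0.79 = 953.53 GBP
Round-trip: 953.53 × 1.2658 = 1206.98 USD
= 953.53 GBP, then 1206.98 USD

953.53 GBP, then 1206.98 USD


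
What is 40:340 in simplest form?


GCD(40, 340) = 20
40/20 : 340/20
= 2:17

2:17


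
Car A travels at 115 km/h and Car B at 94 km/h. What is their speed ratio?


Ratio = 115:94
GCD = 1
Simplified = 115:94
Time ratio (same distance) = 94:115
Speed ratio = 115:94

115:94


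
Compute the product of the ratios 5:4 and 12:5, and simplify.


Compound ratio = (5×12) : (4×5)
= 60:20
GCD = 20
= 3:1

3:1


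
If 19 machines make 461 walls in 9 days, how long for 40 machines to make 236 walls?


Days ∝ work / workers, so d₂ = d₁ × (m₁/m₂) × (w₂/w₁)
Workers factor (inverse): 19/40 = 0.4750
Work factor (direct): 236/461 ≈ 0.5119
d₂ = 9 × 19/40 × 236/461 = (9 × 19 × 236) / (40 × 461) = 40356/18440
≈ 2.19 days

2.19 days


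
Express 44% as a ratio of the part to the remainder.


44% means 44 parts out of 100; remainder = 56
Part : remainder = 44:56
GCD = 4
= 11:14

11:14


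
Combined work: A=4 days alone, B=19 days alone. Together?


Rate of A = 1/4 per day
Rate of B = 1/19 per day
Combined rate = 1/4 + 1/19 = 23/76 ≈ 0.3026 per day
Days = 1 / combined rate = 76/23
≈ 3.30 days

3.30 days


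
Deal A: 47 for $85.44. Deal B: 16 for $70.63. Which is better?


Deal A: $85.44/47 = $1.8179/unit
Deal B: $70.63/16 = $4.4144/unit
A is cheaper per unit
= Deal A

Deal A


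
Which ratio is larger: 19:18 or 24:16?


19/18 = 1.0556
24/16 = 1.5000
1.0556 < 1.5000, so 19:18 is less
= 24:16

24:16


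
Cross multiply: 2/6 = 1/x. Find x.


Cross multiply: 2 × x = 6 × 1
2x = 6
x = 6 / 2
= 3.00

3.00


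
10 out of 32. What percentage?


Percentage = (part / whole) × 100
= (10 / 32) × 100
= 31.25%

31.25%


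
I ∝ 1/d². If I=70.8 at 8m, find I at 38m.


I₁d₁² = I₂d₂²
I₂ = I₁ × (d₁/d₂)²
= 70.8 × (8/38)²
= 70.8 × 64/1444
= 4531.2/1444
≈ 3.1380

3.1380


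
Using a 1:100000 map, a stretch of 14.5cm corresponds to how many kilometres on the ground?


Real distance = map distance × scale
= 14.5cm × 100000
= 1450000 cm = 14500.0 m
= 14.500 km

14.500 km


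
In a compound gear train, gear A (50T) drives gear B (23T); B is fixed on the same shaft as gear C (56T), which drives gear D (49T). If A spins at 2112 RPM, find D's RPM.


Stage 1: RPM_B = RPM_A × t_A/t_B = 2112 × 50/23 = 105600/23 ≈ 4591.30
B and C share a shaft → RPM_C = RPM_B
Stage 2: RPM_D = RPM_C × t_C/t_D = RPM_A × (t_A×t_C)/(t_B×t_D)
Overall ratio = (50×56)/(23×49) = 2800/1127
RPM_D = 2112 × 2800/1127 = 5913600/1127
≈ 5247.20 RPM

5247.20 RPM


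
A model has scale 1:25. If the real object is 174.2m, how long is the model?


Model size = real / scale
= 174.2 / 25
= 6.9680 m

6.9680 m


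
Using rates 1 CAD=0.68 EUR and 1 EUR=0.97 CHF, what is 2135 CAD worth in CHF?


Step 1: 2135 CAD × 0.68 = 1451.80 EUR
Step 2: 1451.80 EUR × 0.97 = 1408.25 CHF
Implied rate CAD→CHF = 0.68 × 0.97 = 0.6596
= 1408.25 CHF

1408.25 CHF


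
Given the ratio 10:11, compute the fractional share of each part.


Total parts = 10 + 11 = 21
First part: 10/21 = 10/21
Second part: 11/21 = 11/21
= 10/21 and 11/21

10/21 and 11/21


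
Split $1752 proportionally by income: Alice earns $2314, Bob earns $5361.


Total income = 2314 + 5361 = $7675
Alice: $1752 × 2314/7675 = $528.23
Bob: $1752 × 5361/7675 = $1223.77
= Alice: $528.23, Bob: $1223.77

Alice: $528.23, Bob: $1223.77


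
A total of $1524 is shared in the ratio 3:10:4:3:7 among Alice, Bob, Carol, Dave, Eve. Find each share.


Total parts = 3 + 10 + 4 + 3 + 7 = 27
Alice: 1524 × 3/27 = 169.33
Bob: 1524 × 10/27 = 564.44
Carol: 1524 × 4/27 = 225.78
Dave: 1524 × 3/27 = 169.33
Eve: 1524 × 7/27 = 395.11
= Alice: $169.33, Bob: $564.44, Carol: $225.78, Dave: $169.33, Eve: $395.11

Alice: $169.33, Bob: $564.44, Carol: $225.78, Dave: $169.33, Eve: $395.11


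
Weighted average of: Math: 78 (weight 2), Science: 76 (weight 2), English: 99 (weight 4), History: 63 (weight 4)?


Numerator = 78×2 + 76×2 + 99×4 + 63×4
= 156 + 152 + 396 + 252
= 956
Total weight = 12
Weighted avg = 956/12
= 79.67

79.67


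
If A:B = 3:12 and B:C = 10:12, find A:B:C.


Match B: multiply A:B by 10 → 30:120
Multiply B:C by 12 → 120:144
Combined: 30:120:144
GCD = 6
= 5:20:24

5:20:24


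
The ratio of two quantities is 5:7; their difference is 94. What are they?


Let A = 5k, B = 7k.
7k - 5k = 94
2k = 94 → k = 94/2 = 47
A = 5×47 = 235, B = 7×47 = 329
= A = 235, B = 329

A = 235, B = 329


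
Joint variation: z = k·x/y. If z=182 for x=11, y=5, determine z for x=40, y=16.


z = k·x/y
Solve for k using the known point: k = z·y/x = 182×5/11 = 910/11 ≈ 82.7273
Now evaluate at x=40, y=16:
z = k × 40 / 16 = (910 × 40) / (11 × 16) = 36400/176
≈ 206.8182

206.8182


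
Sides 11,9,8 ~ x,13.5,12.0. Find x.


Scale factor = 13.5/9 = 1.5
Missing side = 11 × 1.5
= 16.5

16.5


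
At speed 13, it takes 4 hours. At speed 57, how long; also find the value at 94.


Inverse proportion: x × y = constant
k = 13 × 4 = 52
At x=57: k/57 = 0.91
At x=94: k/94 = 0.55
= 0.91 and 0.55

0.91 and 0.55


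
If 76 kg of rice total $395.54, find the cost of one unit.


Unit rate = total / quantity
= 395.54 / 76
= $5.20 per unit

$5.20 per unit


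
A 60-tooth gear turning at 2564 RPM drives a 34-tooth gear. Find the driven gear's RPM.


Gear ratio = 60:34 = 30:17
RPM_B = RPM_A × (teeth_A / teeth_B)
= 2564 × (60/34)
= 4524.7 RPM

4524.7 RPM


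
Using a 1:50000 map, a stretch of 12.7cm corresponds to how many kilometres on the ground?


Real distance = map distance × scale
= 12.7cm × 50000
= 635000 cm = 6350.0 m
= 6.350 km

6.350 km


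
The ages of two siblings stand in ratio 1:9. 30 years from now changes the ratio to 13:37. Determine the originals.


Let A = 1k, B = 9k.
(1k + 30) / (9k + 30) = 13/37
Cross-multiply: 37(1k + 30) = 13(9k + 30)
37k + 1110 = 117k + 390
37k - 117k = 390 - 1110
-80k = -720
k = -720/-80 = 9
A = 1×9 = 9, B = 9×9 = 81
= A = 9, B = 81

A = 9, B = 81


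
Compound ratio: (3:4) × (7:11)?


Compound ratio = (3×7) : (4×11)
= 21:44
GCD = 1
= 21:44

21:44


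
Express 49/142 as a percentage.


Percentage = (part / whole) × 100
= (49 / 142) × 100
≈ 34.51%

34.51%


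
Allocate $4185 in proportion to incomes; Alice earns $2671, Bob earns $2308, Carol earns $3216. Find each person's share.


Total income = 2671 + 2308 + 3216 = $8195
Alice: $4185 × 2671/8195 = $1364.02
Bob: $4185 × 2308/8195 = $1178.64
Carol: $4185 × 3216/8195 = $1642.34
= Alice: $1364.02, Bob: $1178.64, Carol: $1642.34

Alice: $1364.02, Bob: $1178.64, Carol: $1642.34


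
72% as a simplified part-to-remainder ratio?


72% means 72 parts out of 100; remainder = 28
Part : remainder = 72:28
GCD = 4
= 18:7

18:7


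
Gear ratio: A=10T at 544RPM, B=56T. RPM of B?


Gear ratio = 10:56 = 5:28
RPM_B = RPM_A × (teeth_A / teeth_B)
= 544 × (10/56)
= 97.1 RPM

97.1 RPM


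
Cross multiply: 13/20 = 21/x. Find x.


Cross multiply: 13 × x = 20 × 21
13x = 420
x = 420 / 13
= 32.31

32.31


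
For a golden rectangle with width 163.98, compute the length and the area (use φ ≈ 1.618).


φ = (1 + √5) / 2 ≈ 1.618
Length = width × φ = 163.98 × 1.618 = 265.31964
≈ 265.32
Area = width × length = 163.98 × 265.31964 = 43507.1145672 ≈ 43507.11
= Length: 265.32, Area: 43507.11

Length: 265.32, Area: 43507.11


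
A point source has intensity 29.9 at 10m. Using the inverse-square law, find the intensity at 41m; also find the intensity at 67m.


I₁d₁² = I₂d₂²
I at 41m = 29.9 × (10/41)² = 29.9 × 100/1681 = 2990/1681 ≈ 1.7787
I at 67m = 29.9 × (10/67)² = 29.9 × 100/4489 = 2990/4489 ≈ 0.6661
= 1.7787 and 0.6661

1.7787 and 0.6661


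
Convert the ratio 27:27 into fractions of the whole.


Total parts = 27 + 27 = 54
First part: 27/54 = 1/2
Second part: 27/54 = 1/2
= 1/2 and 1/2

1/2 and 1/2


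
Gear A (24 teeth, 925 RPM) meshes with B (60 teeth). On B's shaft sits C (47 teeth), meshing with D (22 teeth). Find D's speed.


Stage 1: RPM_B = RPM_A × t_A/t_B = 925 × 24/60 = 22200/60 = 370.00
B and C share a shaft → RPM_C = RPM_B
Stage 2: RPM_D = RPM_C × t_C/t_D = RPM_A × (t_A×t_C)/(t_B×t_D)
Overall ratio = (24×47)/(60×22) = 1128/1320
RPM_D = 925 × 1128/1320 = 1043400/1320
≈ 790.45 RPM

790.45 RPM


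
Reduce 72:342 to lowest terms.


GCD(72, 342) = 18
72/18 : 342/18
= 4:19

4:19


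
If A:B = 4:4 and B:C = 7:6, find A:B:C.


Match B: multiply A:B by 7 → 28:28
Multiply B:C by 4 → 28:24
Combined: 28:28:24
GCD = 4
= 7:7:6

7:7:6


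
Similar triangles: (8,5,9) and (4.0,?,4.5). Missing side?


Scale factor = 4.0/8 = 0.5
Missing side = 5 × 0.5
= 2.5

2.5


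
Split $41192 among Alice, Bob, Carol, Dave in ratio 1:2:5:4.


Total parts = 1 + 2 + 5 + 4 = 12
Alice: 41192 × 1/12 = 3432.67
Bob: 41192 × 2/12 = 6865.33
Carol: 41192 × 5/12 = 17163.33
Dave: 41192 × 4/12 = 13730.67
= Alice: $3432.67, Bob: $6865.33, Carol: $17163.33, Dave: $13730.67

Alice: $3432.67, Bob: $6865.33, Carol: $17163.33, Dave: $13730.67


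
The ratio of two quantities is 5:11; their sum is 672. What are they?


Let A = 5k, B = 11k.
5k + 11k = 672
16k = 672 → k = 672/16 = 42
A = 5×42 = 210, B = 11×42 = 462
= A = 210, B = 462

A = 210, B = 462


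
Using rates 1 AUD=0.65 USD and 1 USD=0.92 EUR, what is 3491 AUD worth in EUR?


Step 1: 3491 AUD × 0.65 = 2269.15 USD
Step 2: 2269.15 USD × 0.92 = 2087.62 EUR
Implied rate AUD→EUR = 0.65 × 0.92 = 0.5980
= 2087.62 EUR

2087.62 EUR


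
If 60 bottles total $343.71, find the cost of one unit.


Unit rate = total / quantity
= 343.71 / 60
= $5.73 per unit

$5.73 per unit


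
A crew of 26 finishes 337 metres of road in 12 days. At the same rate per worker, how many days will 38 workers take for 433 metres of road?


Days ∝ work / workers, so d₂ = d₁ × (m₁/m₂) × (w₂/w₁)
Workers factor (inverse): 26/38 ≈ 0.6842
Work factor (direct): 433/337 ≈ 1.2849
d₂ = 12 × 26/38 × 433/337 = (12 × 26 × 433) / (38 × 337) = 135096/12806
≈ 10.55 days

10.55 days


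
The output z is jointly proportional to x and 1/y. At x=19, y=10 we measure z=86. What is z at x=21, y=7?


z = k·x/y
Solve for k using the known point: k = z·y/x = 86×10/19 = 860/19 ≈ 45.2632
Now evaluate at x=21, y=7:
z = k × 21 / 7 = (860 × 21) / (19 × 7) = 18060/133
≈ 135.7895

135.7895


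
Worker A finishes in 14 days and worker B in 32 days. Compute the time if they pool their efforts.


Rate of A = 1/14 per day
Rate of B = 1/32 per day
Combined rate = 1/14 + 1/32 = 46/448 ≈ 0.1027 per day
Days = 1 / combined rate = 448/46
≈ 9.74 days

9.74 days


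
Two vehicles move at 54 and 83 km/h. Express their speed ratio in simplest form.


Ratio = 54:83
GCD = 1
Simplified = 54:83
Time ratio (same distance) = 83:54
Speed ratio = 54:83

54:83


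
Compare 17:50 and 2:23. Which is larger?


17/50 = 0.3400
2/23 = 0.0870
0.3400 > 0.0870, so 17:50 is greater
= 17:50

17:50


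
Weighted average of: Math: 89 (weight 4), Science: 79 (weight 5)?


Numerator = 89×4 + 79×5
= 356 + 395
= 751
Total weight = 9
Weighted avg = 751/9
= 83.44

83.44


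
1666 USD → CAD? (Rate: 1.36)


Amount × rate = 1666 × 1.36
= 2265.76 CAD

2265.76 CAD


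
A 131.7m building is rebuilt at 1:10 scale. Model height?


Model size = real / scale
= 131.7 / 10
= 13.1700 m

13.1700 m


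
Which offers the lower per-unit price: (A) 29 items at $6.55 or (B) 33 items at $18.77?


Deal A: $6.55/29 = $0.2259/unit
Deal B: $18.77/33 = $0.5688/unit
A is cheaper per unit
= Deal A

Deal A


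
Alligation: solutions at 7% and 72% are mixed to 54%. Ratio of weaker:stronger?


Let x parts of 7% mix with y parts of 72%.
7x + 72y = 54(x + y)
7x + 72y = 54x + 54y
x(7 - 54) = y(54 - 72)
x/y = (72 - 54)/(54 - 7) = 18/47
Simplify: 18:47
= 18:47

18:47


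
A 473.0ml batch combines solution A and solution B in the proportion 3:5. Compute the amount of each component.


Total parts = 3 + 5 = 8
solution A: 473.0 × 3/8 = 177.4ml
solution B: 473.0 × 5/8 = 295.6ml
= 177.4ml and 295.6ml

177.4ml and 295.6ml


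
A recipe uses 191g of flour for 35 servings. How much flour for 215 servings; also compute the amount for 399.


Direct proportion: y/x = constant
k = 191/35 ≈ 5.4571
y at x=215: k × 215 = 191 × 215 / 35 = 41065/35 ≈ 1173.29
y at x=399: k × 399 = 191 × 399 / 35 = 76209/35 = 2177.40
= 1173.29 and 2177.40

1173.29 and 2177.40


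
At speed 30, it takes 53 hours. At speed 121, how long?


Inverse proportion: x × y = constant
k = 30 × 53 = 1590
y₂ = k / 121 = 1590 / 121
= 13.14

13.14


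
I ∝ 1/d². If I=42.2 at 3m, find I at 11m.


I₁d₁² = I₂d₂²
I₂ = I₁ × (d₁/d₂)²
= 42.2 × (3/11)²
= 42.2 × 9/121
= 379.8/121
≈ 3.1388

3.1388


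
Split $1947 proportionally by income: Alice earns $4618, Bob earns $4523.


Total income = 4618 + 4523 = $9141
Alice: $1947 × 4618/9141 = $983.62
Bob: $1947 × 4523/9141 = $963.38
= Alice: $983.62, Bob: $963.38

Alice: $983.62, Bob: $963.38


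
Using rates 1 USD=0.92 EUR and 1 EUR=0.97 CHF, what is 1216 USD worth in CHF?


Step 1: 1216 USD × 0.92 = 1118.72 EUR
Step 2: 1118.72 EUR × 0.97 = 1085.16 CHF
Implied rate USD→CHF = 0.92 × 0.97 = 0.8924
= 1085.16 CHF

1085.16 CHF


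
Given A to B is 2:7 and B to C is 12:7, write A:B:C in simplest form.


Match B: multiply A:B by 12 → 24:84
Multiply B:C by 7 → 84:49
Combined: 24:84:49
GCD = 1
= 24:84:49

24:84:49


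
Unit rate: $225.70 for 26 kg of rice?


Unit rate = total / quantity
= 225.70 / 26
= $8.68 per unit

$8.68 per unit


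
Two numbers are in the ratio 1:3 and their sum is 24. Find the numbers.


Let A = 1k, B = 3k.
1k + 3k = 24
4k = 24 → k = 24/4 = 6
A = 1×6 = 6, B = 3×6 = 18
= A = 6, B = 18

A = 6, B = 18


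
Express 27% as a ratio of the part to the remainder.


27% means 27 parts out of 100; remainder = 73
Part : remainder = 27:73
GCD = 1
= 27:73

27:73


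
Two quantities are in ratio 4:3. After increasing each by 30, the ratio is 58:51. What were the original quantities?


Let A = 4k, B = 3k.
(4k + 30) / (3k + 30) = 58/51
Cross-multiply: 51(4k + 30) = 58(3k + 30)
204k + 1530 = 174k + 1740
204k - 174k = 1740 - 1530
30k = 210
k = 210/30 = 7
A = 4×7 = 28, B = 3×7 = 21
= A = 28, B = 21

A = 28, B = 21


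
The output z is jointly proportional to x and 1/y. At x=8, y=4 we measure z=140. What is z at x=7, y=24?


z = k·x/y
Solve for k using the known point: k = z·y/x = 140×4/8 = 560/8 = 70.0000
Now evaluate at x=7, y=24:
z = k × 7 / 24 = (560 × 7) / (8 × 24) = 3920/192
≈ 20.4167

20.4167


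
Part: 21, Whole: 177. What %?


Percentage = (part / whole) × 100
= (21 / 177) × 100
≈ 11.86%

11.86%


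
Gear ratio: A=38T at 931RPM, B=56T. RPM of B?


Gear ratio = 38:56 = 19:28
RPM_B = RPM_A × (teeth_A / teeth_B)
= 931 × (38/56)
= 631.8 RPM

631.8 RPM


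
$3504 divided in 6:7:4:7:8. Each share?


Total parts = 6 + 7 + 4 + 7 + 8 = 32
Part 1: 3504 × 6/32 = 657.00
Part 2: 3504 × 7/32 = 766.50
Part 3: 3504 × 4/32 = 438.00
Part 4: 3504 × 7/32 = 766.50
Part 5: 3504 × 8/32 = 876.00
= Part 1: $657.00, Part 2: $766.50, Part 3: $438.00, Part 4: $766.50, Part 5: $876.00

Part 1: $657.00, Part 2: $766.50, Part 3: $438.00, Part 4: $766.50, Part 5: $876.00
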